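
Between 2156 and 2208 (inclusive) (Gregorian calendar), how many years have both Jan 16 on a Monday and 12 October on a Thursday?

5

Check each year's weekday for Jan 16 and 12 October:
  2156: Fri/Tue  2157: Sun/Wed  2158: Mon/Thu ✓  2159: Tue/Fri  2160: Wed/Sun  2161: Fri/Mon  2162: Sat/Tue  2163: Sun/Wed  2164: Mon/Fri  2165: Wed/Sat  2166: Thu/Sun  2167: Fri/Mon  2168: Sat/Wed  2169: Mon/Thu ✓  …(25 more)…  2195: Fri/Mon  2196: Sat/Wed  2197: Mon/Thu ✓  2198: Tue/Fri  2199: Wed/Sat  2200: Thu/Sun  2201: Fri/Mon  2202: Sat/Tue  2203: Sun/Wed  2204: Mon/Fri  2205: Wed/Sat  2206: Thu/Sun  2207: Fri/Mon  2208: Sat/Wed
Both conditions hold in: 2158, 2169, 2175, 2186, 2197 — 5.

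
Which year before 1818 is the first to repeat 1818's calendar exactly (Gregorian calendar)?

Two years share a calendar iff Jan 1 falls on the same weekday and both are leap or both are common. 1818: Jan 1 is Thursday, common year.
1817: Jan 1 Wednesday, common
1816: Jan 1 Monday, leap
1815: Jan 1 Sunday, common
1814: Jan 1 Saturday, common
1813: Jan 1 Friday, common
1812: Jan 1 Wednesday, leap
1811: Jan 1 Tuesday, common
1810: Jan 1 Monday, common
1809: Jan 1 Sunday, common
1808: Jan 1 Friday, leap
1807: Jan 1 Thursday, common
1807 matches on both conditions.

1807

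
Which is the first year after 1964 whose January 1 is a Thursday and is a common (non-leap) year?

Jan 1 advances by 2 weekdays after a leap year and by 1 after a common year.
1964: Jan 1 is Wednesday (leap).
1965: Friday
1966: Saturday
1967: Sunday
1968: Monday (leap)
1969: Wednesday
1970: Thursday
1970 begins on a Thursday and is a common year.

1970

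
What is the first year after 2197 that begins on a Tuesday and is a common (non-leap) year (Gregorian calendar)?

2199

Jan 1 advances by 2 weekdays after a leap year and by 1 after a common year.
2197: Jan 1 is Sunday.
2198: Monday
2199: Tuesday
2199 begins on a Tuesday and is a common year.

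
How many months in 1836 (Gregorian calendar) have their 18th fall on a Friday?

2

Check the 18th of each month of 1836: Jan 18: Mon, Feb 18: Thu, Mar 18: Fri, Apr 18: Mon, May 18: Wed, Jun 18: Sat, Jul 18: Mon, Aug 18: Thu, Sep 18: Sun, Oct 18: Tue, Nov 18: Fri, Dec 18: Sun.
Friday occurs in March, November — 2 months.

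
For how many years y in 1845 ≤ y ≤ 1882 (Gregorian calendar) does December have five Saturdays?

December has 31 days; it has five Saturdays when Saturday falls among the first (month-length − 28) days — i.e. when December 1 is one of Saturday/Friday/Thursday.
December 1 by year: 1845:Mon 1846:Tue 1847:Wed 1848:Fri✓ 1849:Sat✓ 1850:Sun 1851:Mon 1852:Wed 1853:Thu✓ 1854:Fri✓ 1855:Sat✓ 1856:Mon 1857:Tue 1858:Wed 1859:Thu✓ …(8 more)… 1868:Tue 1869:Wed 1870:Thu✓ 1871:Fri✓ 1872:Sun 1873:Mon 1874:Tue 1875:Wed 1876:Fri✓ 1877:Sat✓ 1878:Sun 1879:Mon 1880:Wed 1881:Thu✓ 1882:Fri✓
Years with five Saturdays: 1848, 1849, 1853, 1854, 1855, 1859, 1860, 1864, 1865, 1866, 1870, 1871, 1876, 1877, 1881, 1882 → 16.

16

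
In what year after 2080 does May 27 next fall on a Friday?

2089

From one year to the next, a fixed date's weekday advances by 1, or by 2 when a Feb 29 lies between the two dates.
2080: May 27 is Monday.
2081: Tuesday (+1)
2082: Wednesday (+1)
2083: Thursday (+1)
2084: Saturday (+2)
2085: Sunday (+1)
2086: Monday (+1)
2087: Tuesday (+1)
2088: Thursday (+2)
2089: Friday (+1)
May 27 falls on a Friday in 2089.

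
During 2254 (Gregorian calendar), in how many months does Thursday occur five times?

A month of length L has five Thursdays iff its first Thursday is on day ≤ L−28 (so day 1–3 in a 31-day month, 1–2 in a 30-day month, day 1 in a leap February).
Checking each month of 2254: Jan starts Sun (31d); Feb starts Wed (28d); Mar starts Wed (31d) ✓; Apr starts Sat (30d); May starts Mon (31d); Jun starts Thu (30d) ✓; Jul starts Sat (31d); Aug starts Tue (31d) ✓; Sep starts Fri (30d); Oct starts Sun (31d); Nov starts Wed (30d) ✓; Dec starts Fri (31d).
Five-Thursday months: March, June, August, November → 4.

4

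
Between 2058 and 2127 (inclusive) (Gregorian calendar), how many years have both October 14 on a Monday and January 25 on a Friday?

Check each year's weekday for October 14 and January 25:
  2058: Mon/Fri ✓  2059: Tue/Sat  2060: Thu/Sun  2061: Fri/Tue  2062: Sat/Wed  2063: Sun/Thu  2064: Tue/Fri  2065: Wed/Sun  2066: Thu/Mon  2067: Fri/Tue  2068: Sun/Wed  2069: Mon/Fri ✓  2070: Tue/Sat  2071: Wed/Sun  …(42 more)…  2114: Sun/Thu  2115: Mon/Fri ✓  2116: Wed/Sat  2117: Thu/Mon  2118: Fri/Tue  2119: Sat/Wed  2120: Mon/Thu  2121: Tue/Sat  2122: Wed/Sun  2123: Thu/Mon  2124: Sat/Tue  2125: Sun/Thu  2126: Mon/Fri ✓  2127: Tue/Sat
Both conditions hold in: 2058, 2069, 2075, 2086, 2097, 2109, 2115, 2126 — 8.

8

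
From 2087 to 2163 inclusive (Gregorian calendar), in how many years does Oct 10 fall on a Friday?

Track Oct 10's weekday year by year (advancing +1, or +2 across a Feb 29):
  2087: Fri ✓  2088: Sun (+2)  2089: Mon (+1)  2090: Tue (+1)  2091: Wed (+1)
  2092: Fri (+2) ✓  2093: Sat (+1)  2094: Sun (+1)  2095: Mon (+1)  2096: Wed (+2)
  2097: Thu (+1)  2098: Fri (+1) ✓  2099: Sat (+1)  2100: Sun (+1)  … (49 more years) …
  2150: Sat (+1)  2151: Sun (+1)  2152: Tue (+2)  2153: Wed (+1)  2154: Thu (+1)
  2155: Fri (+1) ✓  2156: Sun (+2)  2157: Mon (+1)  2158: Tue (+1)  2159: Wed (+1)
  2160: Fri (+2) ✓  2161: Sat (+1)  2162: Sun (+1)  2163: Mon (+1)
Friday years: 2087, 2092, 2098, 2104, 2110, 2121, 2127, 2132, 2138, 2149, 2155, 2160 — 12 in total.

12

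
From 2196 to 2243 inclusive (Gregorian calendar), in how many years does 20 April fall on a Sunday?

6

Track 20 April's weekday year by year (advancing +1, or +2 across a Feb 29):
  2196: Wed  2197: Thu (+1)  2198: Fri (+1)  2199: Sat (+1)  2200: Sun (+1) ✓
  2201: Mon (+1)  2202: Tue (+1)  2203: Wed (+1)  2204: Fri (+2)  2205: Sat (+1)
  2206: Sun (+1) ✓  2207: Mon (+1)  2208: Wed (+2)  2209: Thu (+1)  … (20 more years) …
  2230: Tue (+1)  2231: Wed (+1)  2232: Fri (+2)  2233: Sat (+1)  2234: Sun (+1) ✓
  2235: Mon (+1)  2236: Wed (+2)  2237: Thu (+1)  2238: Fri (+1)  2239: Sat (+1)
  2240: Mon (+2)  2241: Tue (+1)  2242: Wed (+1)  2243: Thu (+1)
Sunday years: 2200, 2206, 2217, 2223, 2228, 2234 — 6 in total.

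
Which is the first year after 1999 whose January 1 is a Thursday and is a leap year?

2004

Jan 1 advances by 2 weekdays after a leap year and by 1 after a common year.
1999: Jan 1 is Friday.
2000: Saturday (leap)
2001: Monday
2002: Tuesday
2003: Wednesday
2004: Thursday (leap)
2004 begins on a Thursday and is a leap year.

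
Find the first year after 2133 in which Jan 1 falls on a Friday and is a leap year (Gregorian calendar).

2140

Jan 1 advances by 2 weekdays after a leap year and by 1 after a common year.
2133: Jan 1 is Thursday.
2134: Friday
2135: Saturday
2136: Sunday (leap)
2137: Tuesday
2138: Wednesday
2139: Thursday
2140: Friday (leap)
2140 begins on a Friday and is a leap year.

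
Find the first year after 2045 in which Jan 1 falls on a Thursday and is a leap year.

Jan 1 advances by 2 weekdays after a leap year and by 1 after a common year.
2045: Jan 1 is Sunday.
2046: Monday
2047: Tuesday
2048: Wednesday (leap)
2049: Friday
2050: Saturday
2051: Sunday
2052: Monday (leap)
2053: Wednesday
2054: Thursday
2055: Friday
2056: Saturday (leap)
2057: Monday
2058: Tuesday
2059: Wednesday
2060: Thursday (leap)
2060 begins on a Thursday and is a leap year.

2060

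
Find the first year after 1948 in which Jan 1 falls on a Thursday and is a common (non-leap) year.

1953

Jan 1 advances by 2 weekdays after a leap year and by 1 after a common year.
1948: Jan 1 is Thursday (leap).
1949: Saturday
1950: Sunday
1951: Monday
1952: Tuesday (leap)
1953: Thursday
1953 begins on a Thursday and is a common year.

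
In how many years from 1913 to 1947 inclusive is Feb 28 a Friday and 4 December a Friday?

Check each year's weekday for Feb 28 and 4 December:
  1913: Fri/Thu  1914: Sat/Fri  1915: Sun/Sat  1916: Mon/Mon  1917: Wed/Tue  1918: Thu/Wed  1919: Fri/Thu  1920: Sat/Sat  1921: Mon/Sun  1922: Tue/Mon  1923: Wed/Tue  1924: Thu/Thu  1925: Sat/Fri  1926: Sun/Sat  …(7 more)…  1934: Wed/Tue  1935: Thu/Wed  1936: Fri/Fri ✓  1937: Sun/Sat  1938: Mon/Sun  1939: Tue/Mon  1940: Wed/Wed  1941: Fri/Thu  1942: Sat/Fri  1943: Sun/Sat  1944: Mon/Mon  1945: Wed/Tue  1946: Thu/Wed  1947: Fri/Thu
Both conditions hold in: 1936 — 1.

1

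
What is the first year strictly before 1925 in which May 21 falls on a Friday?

From one year to the next, a fixed date's weekday advances by 1, or by 2 when a Feb 29 lies between the two dates.
1925: May 21 is Thursday.
1924: Wednesday (−1)
1923: Monday (−2)
1922: Sunday (−1)
1921: Saturday (−1)
1920: Friday (−1)
May 21 falls on a Friday in 1920.

1920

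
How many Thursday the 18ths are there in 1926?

Check the 18th of each month of 1926: Jan 18: Mon, Feb 18: Thu, Mar 18: Thu, Apr 18: Sun, May 18: Tue, Jun 18: Fri, Jul 18: Sun, Aug 18: Wed, Sep 18: Sat, Oct 18: Mon, Nov 18: Thu, Dec 18: Sat.
Thursday occurs in February, March, November — 3 months.

3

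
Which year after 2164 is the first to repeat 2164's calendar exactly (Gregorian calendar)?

2192

Two years share a calendar iff Jan 1 falls on the same weekday and both are leap or both are common. 2164: Jan 1 is Sunday, leap year.
2165: Jan 1 Tuesday, common
2166: Jan 1 Wednesday, common
2167: Jan 1 Thursday, common
2168: Jan 1 Friday, leap
2169: Jan 1 Sunday, common
2170: Jan 1 Monday, common
2171: Jan 1 Tuesday, common
2172: Jan 1 Wednesday, leap
2173: Jan 1 Friday, common
2174: Jan 1 Saturday, common
2175: Jan 1 Sunday, common
2176: Jan 1 Monday, leap
2177: Jan 1 Wednesday, common
2178: Jan 1 Thursday, common
2179: Jan 1 Friday, common
2180: Jan 1 Saturday, leap
2181: Jan 1 Monday, common
2182: Jan 1 Tuesday, common
2183: Jan 1 Wednesday, common
2184: Jan 1 Thursday, leap
2185: Jan 1 Saturday, common
2186: Jan 1 Sunday, common
2187: Jan 1 Monday, common
2188: Jan 1 Tuesday, leap
2189: Jan 1 Thursday, common
2190: Jan 1 Friday, common
2191: Jan 1 Saturday, common
2192: Jan 1 Sunday, leap
2192 matches on both conditions.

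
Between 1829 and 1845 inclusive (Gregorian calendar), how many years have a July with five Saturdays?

July has 31 days; it has five Saturdays when Saturday falls among the first (month-length − 28) days — i.e. when July 1 is one of Saturday/Friday/Thursday.
July 1 by year: 1829:Wed 1830:Thu✓ 1831:Fri✓ 1832:Sun 1833:Mon 1834:Tue 1835:Wed 1836:Fri✓ 1837:Sat✓ 1838:Sun 1839:Mon 1840:Wed 1841:Thu✓ 1842:Fri✓ 1843:Sat✓ 1844:Mon 1845:Tue
Years with five Saturdays: 1830, 1831, 1836, 1837, 1841, 1842, 1843 → 7.

7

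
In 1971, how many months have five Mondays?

A month of length L has five Mondays iff its first Monday is on day ≤ L−28 (so day 1–3 in a 31-day month, 1–2 in a 30-day month, day 1 in a leap February).
Checking each month of 1971: Jan starts Fri (31d); Feb starts Mon (28d); Mar starts Mon (31d) ✓; Apr starts Thu (30d); May starts Sat (31d) ✓; Jun starts Tue (30d); Jul starts Thu (31d); Aug starts Sun (31d) ✓; Sep starts Wed (30d); Oct starts Fri (31d); Nov starts Mon (30d) ✓; Dec starts Wed (31d).
Five-Monday months: March, May, August, November → 4.

4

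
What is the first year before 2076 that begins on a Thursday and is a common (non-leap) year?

Jan 1 advances by 2 weekdays after a leap year and by 1 after a common year.
2076: Jan 1 is Wednesday (leap).
2075: Tuesday
2074: Monday
2073: Sunday
2072: Friday (leap)
2071: Thursday
2071 begins on a Thursday and is a common year.

2071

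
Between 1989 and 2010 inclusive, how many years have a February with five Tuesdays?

February has 28 days (29 in leap years); it has five Tuesdays when Tuesday falls among the first (month-length − 28) days — i.e. when February 1 is Tuesday in a leap year (never in a common year).
February 1 by year: 1989:Wed 1990:Thu 1991:Fri 1992:Sat 1993:Mon 1994:Tue 1995:Wed 1996:Thu 1997:Sat 1998:Sun 1999:Mon 2000:Tue✓ 2001:Thu 2002:Fri 2003:Sat 2004:Sun 2005:Tue 2006:Wed 2007:Thu 2008:Fri 2009:Sun 2010:Mon
Years with five Tuesdays: 2000 → 1.

1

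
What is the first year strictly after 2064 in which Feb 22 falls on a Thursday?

From one year to the next, a fixed date's weekday advances by 1, or by 2 when a Feb 29 lies between the two dates.
2064: February 22 is Friday.
2065: Sunday (+2)
2066: Monday (+1)
2067: Tuesday (+1)
2068: Wednesday (+1)
2069: Friday (+2)
2070: Saturday (+1)
2071: Sunday (+1)
2072: Monday (+1)
2073: Wednesday (+2)
2074: Thursday (+1)
Feb 22 falls on a Thursday in 2074.

2074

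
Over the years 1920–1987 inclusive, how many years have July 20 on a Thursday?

9

Track July 20's weekday year by year (advancing +1, or +2 across a Feb 29):
  1920: Tue  1921: Wed (+1)  1922: Thu (+1) ✓  1923: Fri (+1)  1924: Sun (+2)
  1925: Mon (+1)  1926: Tue (+1)  1927: Wed (+1)  1928: Fri (+2)  1929: Sat (+1)
  1930: Sun (+1)  1931: Mon (+1)  1932: Wed (+2)  1933: Thu (+1) ✓  … (40 more years) …
  1974: Sat (+1)  1975: Sun (+1)  1976: Tue (+2)  1977: Wed (+1)  1978: Thu (+1) ✓
  1979: Fri (+1)  1980: Sun (+2)  1981: Mon (+1)  1982: Tue (+1)  1983: Wed (+1)
  1984: Fri (+2)  1985: Sat (+1)  1986: Sun (+1)  1987: Mon (+1)
Thursday years: 1922, 1933, 1939, 1944, 1950, 1961, 1967, 1972, 1978 — 9 in total.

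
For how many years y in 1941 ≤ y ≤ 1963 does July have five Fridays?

9

July has 31 days; it has five Fridays when Friday falls among the first (month-length − 28) days — i.e. when July 1 is one of Friday/Thursday/Wednesday.
July 1 by year: 1941:Tue 1942:Wed✓ 1943:Thu✓ 1944:Sat 1945:Sun 1946:Mon 1947:Tue 1948:Thu✓ 1949:Fri✓ 1950:Sat 1951:Sun 1952:Tue 1953:Wed✓ 1954:Thu✓ 1955:Fri✓ 1956:Sun 1957:Mon 1958:Tue 1959:Wed✓ 1960:Fri✓ 1961:Sat 1962:Sun 1963:Mon
Years with five Fridays: 1942, 1943, 1948, 1949, 1953, 1954, 1955, 1959, 1960 → 9.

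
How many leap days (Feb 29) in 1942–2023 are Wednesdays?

3

Leap years in 1942–2023: 20 of them.
Feb 29 weekday advances by 5 (mod 7) from one leap year to the next four years later (or differs when a century non-leap intervenes).
Leap-day weekdays: 1944:Tue 1948:Sun 1952:Fri 1956:Wed✓ 1960:Mon 1964:Sat 1968:Thu 1972:Tue 1976:Sun 1980:Fri 1984:Wed✓ 1988:Mon 1992:Sat 1996:Thu 2000:Tue 2004:Sun 2008:Fri 2012:Wed✓ 2016:Mon 2020:Sat
Wednesday: 1956, 1984, 2012 → 3.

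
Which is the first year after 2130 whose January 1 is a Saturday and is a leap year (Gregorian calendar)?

Jan 1 advances by 2 weekdays after a leap year and by 1 after a common year.
2130: Jan 1 is Sunday.
2131: Monday
2132: Tuesday (leap)
2133: Thursday
2134: Friday
2135: Saturday
2136: Sunday (leap)
2137: Tuesday
2138: Wednesday
2139: Thursday
2140: Friday (leap)
2141: Sunday
2142: Monday
2143: Tuesday
2144: Wednesday (leap)
2145: Friday
2146: Saturday
2147: Sunday
2148: Monday (leap)
2149: Wednesday
2150: Thursday
2151: Friday
2152: Saturday (leap)
2152 begins on a Saturday and is a leap year.

2152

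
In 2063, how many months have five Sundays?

A month of length L has five Sundays iff its first Sunday is on day ≤ L−28 (so day 1–3 in a 31-day month, 1–2 in a 30-day month, day 1 in a leap February).
Checking each month of 2063: Jan starts Mon (31d); Feb starts Thu (28d); Mar starts Thu (31d); Apr starts Sun (30d) ✓; May starts Tue (31d); Jun starts Fri (30d); Jul starts Sun (31d) ✓; Aug starts Wed (31d); Sep starts Sat (30d) ✓; Oct starts Mon (31d); Nov starts Thu (30d); Dec starts Sat (31d) ✓.
Five-Sunday months: April, July, September, December → 4.

4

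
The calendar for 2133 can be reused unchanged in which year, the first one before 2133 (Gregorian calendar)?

2122

Two years share a calendar iff Jan 1 falls on the same weekday and both are leap or both are common. 2133: Jan 1 is Thursday, common year.
2132: Jan 1 Tuesday, leap
2131: Jan 1 Monday, common
2130: Jan 1 Sunday, common
2129: Jan 1 Saturday, common
2128: Jan 1 Thursday, leap
2127: Jan 1 Wednesday, common
2126: Jan 1 Tuesday, common
2125: Jan 1 Monday, common
2124: Jan 1 Saturday, leap
2123: Jan 1 Friday, common
2122: Jan 1 Thursday, common
2122 matches on both conditions.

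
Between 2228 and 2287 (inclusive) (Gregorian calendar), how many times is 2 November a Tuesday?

Track 2 November's weekday year by year (advancing +1, or +2 across a Feb 29):
  2228: Sun  2229: Mon (+1)  2230: Tue (+1) ✓  2231: Wed (+1)  2232: Fri (+2)
  2233: Sat (+1)  2234: Sun (+1)  2235: Mon (+1)  2236: Wed (+2)  2237: Thu (+1)
  2238: Fri (+1)  2239: Sat (+1)  2240: Mon (+2)  2241: Tue (+1) ✓  … (32 more years) …
  2274: Mon (+1)  2275: Tue (+1) ✓  2276: Thu (+2)  2277: Fri (+1)  2278: Sat (+1)
  2279: Sun (+1)  2280: Tue (+2) ✓  2281: Wed (+1)  2282: Thu (+1)  2283: Fri (+1)
  2284: Sun (+2)  2285: Mon (+1)  2286: Tue (+1) ✓  2287: Wed (+1)
Tuesday years: 2230, 2241, 2247, 2252, 2258, 2269, 2275, 2280, 2286 — 9 in total.

9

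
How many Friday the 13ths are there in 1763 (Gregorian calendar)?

1

Check the 13th of each month of 1763: Jan 13: Thu, Feb 13: Sun, Mar 13: Sun, Apr 13: Wed, May 13: Fri, Jun 13: Mon, Jul 13: Wed, Aug 13: Sat, Sep 13: Tue, Oct 13: Thu, Nov 13: Sun, Dec 13: Tue.
Friday occurs in May — 1 month.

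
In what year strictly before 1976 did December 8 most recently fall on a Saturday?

From one year to the next, a fixed date's weekday advances by 1, or by 2 when a Feb 29 lies between the two dates.
1976: December 8 is Wednesday.
1975: Monday (−2)
1974: Sunday (−1)
1973: Saturday (−1)
December 8 falls on a Saturday in 1973.

1973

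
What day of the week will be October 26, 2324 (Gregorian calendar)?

January 1, 2324 is a Tuesday.
October 26 is day 300 of the year, i.e. 299 days after Jan 1.
299 mod 7 = 5, so advance 5 weekdays from Tuesday: Sunday.

Sunday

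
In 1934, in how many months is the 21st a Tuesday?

Check the 21st of each month of 1934: Jan 21: Sun, Feb 21: Wed, Mar 21: Wed, Apr 21: Sat, May 21: Mon, Jun 21: Thu, Jul 21: Sat, Aug 21: Tue, Sep 21: Fri, Oct 21: Sun, Nov 21: Wed, Dec 21: Fri.
Tuesday occurs in August — 1 month.

1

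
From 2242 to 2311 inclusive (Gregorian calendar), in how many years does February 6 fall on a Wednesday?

10

Track February 6's weekday year by year (advancing +1, or +2 across a Feb 29):
  2242: Sun  2243: Mon (+1)  2244: Tue (+1)  2245: Thu (+2)  2246: Fri (+1)
  2247: Sat (+1)  2248: Sun (+1)  2249: Tue (+2)  2250: Wed (+1) ✓  2251: Thu (+1)
  2252: Fri (+1)  2253: Sun (+2)  2254: Mon (+1)  2255: Tue (+1)  … (42 more years) …
  2298: Sun (+1)  2299: Mon (+1)  2300: Tue (+1)  2301: Wed (+1) ✓  2302: Thu (+1)
  2303: Fri (+1)  2304: Sat (+1)  2305: Mon (+2)  2306: Tue (+1)  2307: Wed (+1) ✓
  2308: Thu (+1)  2309: Sat (+2)  2310: Sun (+1)  2311: Mon (+1)
Wednesday years: 2250, 2256, 2261, 2267, 2278, 2284, 2289, 2295, 2301, 2307 — 10 in total.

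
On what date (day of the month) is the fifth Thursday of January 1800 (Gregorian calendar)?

30

January 1, 1800 is a Wednesday, so the first Thursday is the 2nd.
The fifth Thursday is 2 + 28 = 30.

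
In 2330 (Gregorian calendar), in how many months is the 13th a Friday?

1

Check the 13th of each month of 2330: Jan 13: Mon, Feb 13: Thu, Mar 13: Thu, Apr 13: Sun, May 13: Tue, Jun 13: Fri, Jul 13: Sun, Aug 13: Wed, Sep 13: Sat, Oct 13: Mon, Nov 13: Thu, Dec 13: Sat.
Friday occurs in June — 1 month.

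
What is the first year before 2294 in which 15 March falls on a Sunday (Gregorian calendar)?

From one year to the next, a fixed date's weekday advances by 1, or by 2 when a Feb 29 lies between the two dates.
2294: March 15 is Thursday.
2293: Wednesday (−1)
2292: Tuesday (−1)
2291: Sunday (−2)
15 March falls on a Sunday in 2291.

2291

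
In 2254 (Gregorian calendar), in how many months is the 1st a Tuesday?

1

Check the 1st of each month of 2254: Jan 1: Sun, Feb 1: Wed, Mar 1: Wed, Apr 1: Sat, May 1: Mon, Jun 1: Thu, Jul 1: Sat, Aug 1: Tue, Sep 1: Fri, Oct 1: Sun, Nov 1: Wed, Dec 1: Fri.
Tuesday occurs in August — 1 month.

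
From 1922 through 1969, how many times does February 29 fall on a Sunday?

Leap years in 1922–1969: 12 of them.
Feb 29 weekday advances by 5 (mod 7) from one leap year to the next four years later (or differs when a century non-leap intervenes).
Leap-day weekdays: 1924:Fri 1928:Wed 1932:Mon 1936:Sat 1940:Thu 1944:Tue 1948:Sun✓ 1952:Fri 1956:Wed 1960:Mon 1964:Sat 1968:Thu
Sunday: 1948 → 1.

1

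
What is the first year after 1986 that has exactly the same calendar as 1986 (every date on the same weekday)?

Two years share a calendar iff Jan 1 falls on the same weekday and both are leap or both are common. 1986: Jan 1 is Wednesday, common year.
1987: Jan 1 Thursday, common
1988: Jan 1 Friday, leap
1989: Jan 1 Sunday, common
1990: Jan 1 Monday, common
1991: Jan 1 Tuesday, common
1992: Jan 1 Wednesday, leap
1993: Jan 1 Friday, common
1994: Jan 1 Saturday, common
1995: Jan 1 Sunday, common
1996: Jan 1 Monday, leap
1997: Jan 1 Wednesday, common
1997 matches on both conditions.

1997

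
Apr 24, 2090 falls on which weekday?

Monday

January 1, 2090 is a Sunday.
April 24 is day 114 of the year, i.e. 113 days after Jan 1.
113 mod 7 = 1, so advance 1 weekday from Sunday: Monday.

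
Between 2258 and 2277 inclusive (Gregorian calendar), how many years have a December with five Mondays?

8

December has 31 days; it has five Mondays when Monday falls among the first (month-length − 28) days — i.e. when December 1 is one of Monday/Sunday/Saturday.
December 1 by year: 2258:Wed 2259:Thu 2260:Sat✓ 2261:Sun✓ 2262:Mon✓ 2263:Tue 2264:Thu 2265:Fri 2266:Sat✓ 2267:Sun✓ 2268:Tue 2269:Wed 2270:Thu 2271:Fri 2272:Sun✓ 2273:Mon✓ 2274:Tue 2275:Wed 2276:Fri 2277:Sat✓
Years with five Mondays: 2260, 2261, 2262, 2266, 2267, 2272, 2273, 2277 → 8.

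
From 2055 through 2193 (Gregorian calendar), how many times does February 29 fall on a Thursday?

Leap years in 2055–2193: 34 of them.
Feb 29 weekday advances by 5 (mod 7) from one leap year to the next four years later (or differs when a century non-leap intervenes).
Leap-day weekdays: 2056:Tue 2060:Sun 2064:Fri 2068:Wed 2072:Mon 2076:Sat 2080:Thu✓ 2084:Tue 2088:Sun 2092:Fri 2096:Wed 2104:Fri 2108:Wed …(8 more)… 2144:Sat 2148:Thu✓ 2152:Tue 2156:Sun 2160:Fri 2164:Wed 2168:Mon 2172:Sat 2176:Thu✓ 2180:Tue 2184:Sun 2188:Fri 2192:Wed
Thursday: 2080, 2120, 2148, 2176 → 4.

4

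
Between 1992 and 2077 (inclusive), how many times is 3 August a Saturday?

Track 3 August's weekday year by year (advancing +1, or +2 across a Feb 29):
  1992: Mon  1993: Tue (+1)  1994: Wed (+1)  1995: Thu (+1)  1996: Sat (+2) ✓
  1997: Sun (+1)  1998: Mon (+1)  1999: Tue (+1)  2000: Thu (+2)  2001: Fri (+1)
  2002: Sat (+1) ✓  2003: Sun (+1)  2004: Tue (+2)  2005: Wed (+1)  … (58 more years) …
  2064: Sun (+2)  2065: Mon (+1)  2066: Tue (+1)  2067: Wed (+1)  2068: Fri (+2)
  2069: Sat (+1) ✓  2070: Sun (+1)  2071: Mon (+1)  2072: Wed (+2)  2073: Thu (+1)
  2074: Fri (+1)  2075: Sat (+1) ✓  2076: Mon (+2)  2077: Tue (+1)
Saturday years: 1996, 2002, 2013, 2019, 2024, 2030, 2041, 2047, 2052, 2058, 2069, 2075 — 12 in total.

12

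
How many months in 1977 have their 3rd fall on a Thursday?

Check the 3rd of each month of 1977: Jan 3: Mon, Feb 3: Thu, Mar 3: Thu, Apr 3: Sun, May 3: Tue, Jun 3: Fri, Jul 3: Sun, Aug 3: Wed, Sep 3: Sat, Oct 3: Mon, Nov 3: Thu, Dec 3: Sat.
Thursday occurs in February, March, November — 3 months.

3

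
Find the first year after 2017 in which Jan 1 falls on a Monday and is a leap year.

2024

Jan 1 advances by 2 weekdays after a leap year and by 1 after a common year.
2017: Jan 1 is Sunday.
2018: Monday
2019: Tuesday
2020: Wednesday (leap)
2021: Friday
2022: Saturday
2023: Sunday
2024: Monday (leap)
2024 begins on a Monday and is a leap year.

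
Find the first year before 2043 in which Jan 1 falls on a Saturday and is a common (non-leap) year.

2039

Jan 1 advances by 2 weekdays after a leap year and by 1 after a common year.
2043: Jan 1 is Thursday.
2042: Wednesday
2041: Tuesday
2040: Sunday (leap)
2039: Saturday
2039 begins on a Saturday and is a common year.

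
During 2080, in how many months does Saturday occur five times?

4

A month of length L has five Saturdays iff its first Saturday is on day ≤ L−28 (so day 1–3 in a 31-day month, 1–2 in a 30-day month, day 1 in a leap February).
Checking each month of 2080: Jan starts Mon (31d); Feb starts Thu (29d); Mar starts Fri (31d) ✓; Apr starts Mon (30d); May starts Wed (31d); Jun starts Sat (30d) ✓; Jul starts Mon (31d); Aug starts Thu (31d) ✓; Sep starts Sun (30d); Oct starts Tue (31d); Nov starts Fri (30d) ✓; Dec starts Sun (31d).
Five-Saturday months: March, June, August, November → 4.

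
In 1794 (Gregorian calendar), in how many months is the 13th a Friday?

1

Check the 13th of each month of 1794: Jan 13: Mon, Feb 13: Thu, Mar 13: Thu, Apr 13: Sun, May 13: Tue, Jun 13: Fri, Jul 13: Sun, Aug 13: Wed, Sep 13: Sat, Oct 13: Mon, Nov 13: Thu, Dec 13: Sat.
Friday occurs in June — 1 month.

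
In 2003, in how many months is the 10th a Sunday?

Check the 10th of each month of 2003: Jan 10: Fri, Feb 10: Mon, Mar 10: Mon, Apr 10: Thu, May 10: Sat, Jun 10: Tue, Jul 10: Thu, Aug 10: Sun, Sep 10: Wed, Oct 10: Fri, Nov 10: Mon, Dec 10: Wed.
Sunday occurs in August — 1 month.

1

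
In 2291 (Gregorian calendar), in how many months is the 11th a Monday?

1

Check the 11th of each month of 2291: Jan 11: Sun, Feb 11: Wed, Mar 11: Wed, Apr 11: Sat, May 11: Mon, Jun 11: Thu, Jul 11: Sat, Aug 11: Tue, Sep 11: Fri, Oct 11: Sun, Nov 11: Wed, Dec 11: Fri.
Monday occurs in May — 1 month.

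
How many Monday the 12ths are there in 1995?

1

Check the 12th of each month of 1995: Jan 12: Thu, Feb 12: Sun, Mar 12: Sun, Apr 12: Wed, May 12: Fri, Jun 12: Mon, Jul 12: Wed, Aug 12: Sat, Sep 12: Tue, Oct 12: Thu, Nov 12: Sun, Dec 12: Tue.
Monday occurs in June — 1 month.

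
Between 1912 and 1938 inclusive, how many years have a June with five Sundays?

June has 30 days; it has five Sundays when Sunday falls among the first (month-length − 28) days — i.e. when June 1 is one of Sunday/Saturday.
June 1 by year: 1912:Sat✓ 1913:Sun✓ 1914:Mon 1915:Tue 1916:Thu 1917:Fri 1918:Sat✓ 1919:Sun✓ 1920:Tue 1921:Wed 1922:Thu 1923:Fri 1924:Sun✓ 1925:Mon 1926:Tue 1927:Wed 1928:Fri 1929:Sat✓ 1930:Sun✓ 1931:Mon 1932:Wed 1933:Thu 1934:Fri 1935:Sat✓ 1936:Mon 1937:Tue 1938:Wed
Years with five Sundays: 1912, 1913, 1918, 1919, 1924, 1929, 1930, 1935 → 8.

8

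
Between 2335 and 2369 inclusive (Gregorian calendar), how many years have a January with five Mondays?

January has 31 days; it has five Mondays when Monday falls among the first (month-length − 28) days — i.e. when January 1 is one of Monday/Sunday/Saturday.
January 1 by year: 2335:Tue 2336:Wed 2337:Fri 2338:Sat✓ 2339:Sun✓ 2340:Mon✓ 2341:Wed 2342:Thu 2343:Fri 2344:Sat✓ 2345:Mon✓ 2346:Tue 2347:Wed 2348:Thu 2349:Sat✓ …(5 more)… 2355:Sat✓ 2356:Sun✓ 2357:Tue 2358:Wed 2359:Thu 2360:Fri 2361:Sun✓ 2362:Mon✓ 2363:Tue 2364:Wed 2365:Fri 2366:Sat✓ 2367:Sun✓ 2368:Mon✓ 2369:Wed
Years with five Mondays: 2338, 2339, 2340, 2344, 2345, 2349, 2350, 2351, 2355, 2356, 2361, 2362, 2366, 2367, 2368 → 15.

15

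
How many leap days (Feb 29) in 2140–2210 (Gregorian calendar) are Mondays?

Leap years in 2140–2210: 17 of them.
Feb 29 weekday advances by 5 (mod 7) from one leap year to the next four years later (or differs when a century non-leap intervenes).
Leap-day weekdays: 2140:Mon✓ 2144:Sat 2148:Thu 2152:Tue 2156:Sun 2160:Fri 2164:Wed 2168:Mon✓ 2172:Sat 2176:Thu 2180:Tue 2184:Sun 2188:Fri 2192:Wed 2196:Mon✓ 2204:Wed 2208:Mon✓
Monday: 2140, 2168, 2196, 2208 → 4.

4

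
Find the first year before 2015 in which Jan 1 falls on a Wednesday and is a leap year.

1992

Jan 1 advances by 2 weekdays after a leap year and by 1 after a common year.
2015: Jan 1 is Thursday.
2014: Wednesday
2013: Tuesday
2012: Sunday (leap)
2011: Saturday
2010: Friday
2009: Thursday
2008: Tuesday (leap)
2007: Monday
2006: Sunday
2005: Saturday
2004: Thursday (leap)
2003: Wednesday
2002: Tuesday
2001: Monday
2000: Saturday (leap)
1999: Friday
1998: Thursday
1997: Wednesday
1996: Monday (leap)
1995: Sunday
1994: Saturday
1993: Friday
1992: Wednesday (leap)
1992 begins on a Wednesday and is a leap year.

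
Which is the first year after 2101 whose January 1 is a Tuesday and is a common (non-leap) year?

2109

Jan 1 advances by 2 weekdays after a leap year and by 1 after a common year.
2101: Jan 1 is Saturday.
2102: Sunday
2103: Monday
2104: Tuesday (leap)
2105: Thursday
2106: Friday
2107: Saturday
2108: Sunday (leap)
2109: Tuesday
2109 begins on a Tuesday and is a common year.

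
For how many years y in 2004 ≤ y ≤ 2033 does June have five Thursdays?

June has 30 days; it has five Thursdays when Thursday falls among the first (month-length − 28) days — i.e. when June 1 is one of Thursday/Wednesday.
June 1 by year: 2004:Tue 2005:Wed✓ 2006:Thu✓ 2007:Fri 2008:Sun 2009:Mon 2010:Tue 2011:Wed✓ 2012:Fri 2013:Sat 2014:Sun 2015:Mon 2016:Wed✓ 2017:Thu✓ 2018:Fri 2019:Sat 2020:Mon 2021:Tue 2022:Wed✓ 2023:Thu✓ 2024:Sat 2025:Sun 2026:Mon 2027:Tue 2028:Thu✓ 2029:Fri 2030:Sat 2031:Sun 2032:Tue 2033:Wed✓
Years with five Thursdays: 2005, 2006, 2011, 2016, 2017, 2022, 2023, 2028, 2033 → 9.

9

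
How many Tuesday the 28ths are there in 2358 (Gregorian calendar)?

2

Check the 28th of each month of 2358: Jan 28: Tue, Feb 28: Fri, Mar 28: Fri, Apr 28: Mon, May 28: Wed, Jun 28: Sat, Jul 28: Mon, Aug 28: Thu, Sep 28: Sun, Oct 28: Tue, Nov 28: Fri, Dec 28: Sun.
Tuesday occurs in January, October — 2 months.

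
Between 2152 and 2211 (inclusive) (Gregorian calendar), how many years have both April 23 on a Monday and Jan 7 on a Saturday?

3

Check each year's weekday for April 23 and Jan 7:
  2152: Sun/Fri  2153: Mon/Sun  2154: Tue/Mon  2155: Wed/Tue  2156: Fri/Wed  2157: Sat/Fri  2158: Sun/Sat  2159: Mon/Sun  2160: Wed/Mon  2161: Thu/Wed  2162: Fri/Thu  2163: Sat/Fri  2164: Mon/Sat ✓  2165: Tue/Mon  …(32 more)…  2198: Mon/Sun  2199: Tue/Mon  2200: Wed/Tue  2201: Thu/Wed  2202: Fri/Thu  2203: Sat/Fri  2204: Mon/Sat ✓  2205: Tue/Mon  2206: Wed/Tue  2207: Thu/Wed  2208: Sat/Thu  2209: Sun/Sat  2210: Mon/Sun  2211: Tue/Mon
Both conditions hold in: 2164, 2192, 2204 — 3.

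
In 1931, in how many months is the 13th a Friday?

3

Check the 13th of each month of 1931: Jan 13: Tue, Feb 13: Fri, Mar 13: Fri, Apr 13: Mon, May 13: Wed, Jun 13: Sat, Jul 13: Mon, Aug 13: Thu, Sep 13: Sun, Oct 13: Tue, Nov 13: Fri, Dec 13: Sun.
Friday occurs in February, March, November — 3 months.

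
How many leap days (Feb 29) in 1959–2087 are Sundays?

Leap years in 1959–2087: 32 of them.
Feb 29 weekday advances by 5 (mod 7) from one leap year to the next four years later (or differs when a century non-leap intervenes).
Leap-day weekdays: 1960:Mon 1964:Sat 1968:Thu 1972:Tue 1976:Sun✓ 1980:Fri 1984:Wed 1988:Mon 1992:Sat 1996:Thu 2000:Tue 2004:Sun✓ 2008:Fri …(6 more)… 2036:Fri 2040:Wed 2044:Mon 2048:Sat 2052:Thu 2056:Tue 2060:Sun✓ 2064:Fri 2068:Wed 2072:Mon 2076:Sat 2080:Thu 2084:Tue
Sunday: 1976, 2004, 2032, 2060 → 4.

4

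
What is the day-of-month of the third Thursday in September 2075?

19

September 1, 2075 is a Sunday, so the first Thursday is the 5th.
The third Thursday is 5 + 14 = 19.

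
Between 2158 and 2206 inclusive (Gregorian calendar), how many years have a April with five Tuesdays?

15

April has 30 days; it has five Tuesdays when Tuesday falls among the first (month-length − 28) days — i.e. when April 1 is one of Tuesday/Monday.
April 1 by year: 2158:Sat 2159:Sun 2160:Tue✓ 2161:Wed 2162:Thu 2163:Fri 2164:Sun 2165:Mon✓ 2166:Tue✓ 2167:Wed 2168:Fri 2169:Sat 2170:Sun 2171:Mon✓ 2172:Wed …(19 more)… 2192:Sun 2193:Mon✓ 2194:Tue✓ 2195:Wed 2196:Fri 2197:Sat 2198:Sun 2199:Mon✓ 2200:Tue✓ 2201:Wed 2202:Thu 2203:Fri 2204:Sun 2205:Mon✓ 2206:Tue✓
Years with five Tuesdays: 2160, 2165, 2166, 2171, 2176, 2177, 2182, 2183, 2188, 2193, 2194, 2199, 2200, 2205, 2206 → 15.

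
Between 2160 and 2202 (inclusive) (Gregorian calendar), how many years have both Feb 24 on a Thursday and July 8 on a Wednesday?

0

Check each year's weekday for Feb 24 and July 8:
  2160: Sun/Tue  2161: Tue/Wed  2162: Wed/Thu  2163: Thu/Fri  2164: Fri/Sun  2165: Sun/Mon  2166: Mon/Tue  2167: Tue/Wed  2168: Wed/Fri  2169: Fri/Sat  2170: Sat/Sun  2171: Sun/Mon  2172: Mon/Wed  2173: Wed/Thu  …(15 more)…  2189: Tue/Wed  2190: Wed/Thu  2191: Thu/Fri  2192: Fri/Sun  2193: Sun/Mon  2194: Mon/Tue  2195: Tue/Wed  2196: Wed/Fri  2197: Fri/Sat  2198: Sat/Sun  2199: Sun/Mon  2200: Mon/Tue  2201: Tue/Wed  2202: Wed/Thu
Both conditions hold in: no year — 0.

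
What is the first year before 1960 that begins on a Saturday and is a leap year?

Jan 1 advances by 2 weekdays after a leap year and by 1 after a common year.
1960: Jan 1 is Friday (leap).
1959: Thursday
1958: Wednesday
1957: Tuesday
1956: Sunday (leap)
1955: Saturday
1954: Friday
1953: Thursday
1952: Tuesday (leap)
1951: Monday
1950: Sunday
1949: Saturday
1948: Thursday (leap)
1947: Wednesday
1946: Tuesday
1945: Monday
1944: Saturday (leap)
1944 begins on a Saturday and is a leap year.

1944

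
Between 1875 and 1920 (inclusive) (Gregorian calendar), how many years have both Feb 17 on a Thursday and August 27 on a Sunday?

2

Check each year's weekday for Feb 17 and August 27:
  1875: Wed/Fri  1876: Thu/Sun ✓  1877: Sat/Mon  1878: Sun/Tue  1879: Mon/Wed  1880: Tue/Fri  1881: Thu/Sat  1882: Fri/Sun  1883: Sat/Mon  1884: Sun/Wed  1885: Tue/Thu  1886: Wed/Fri  1887: Thu/Sat  1888: Fri/Mon  …(18 more)…  1907: Sun/Tue  1908: Mon/Thu  1909: Wed/Fri  1910: Thu/Sat  1911: Fri/Sun  1912: Sat/Tue  1913: Mon/Wed  1914: Tue/Thu  1915: Wed/Fri  1916: Thu/Sun ✓  1917: Sat/Mon  1918: Sun/Tue  1919: Mon/Wed  1920: Tue/Fri
Both conditions hold in: 1876, 1916 — 2.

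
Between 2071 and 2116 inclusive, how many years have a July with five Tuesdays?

July has 31 days; it has five Tuesdays when Tuesday falls among the first (month-length − 28) days — i.e. when July 1 is one of Tuesday/Monday/Sunday.
July 1 by year: 2071:Wed 2072:Fri 2073:Sat 2074:Sun✓ 2075:Mon✓ 2076:Wed 2077:Thu 2078:Fri 2079:Sat 2080:Mon✓ 2081:Tue✓ 2082:Wed 2083:Thu 2084:Sat 2085:Sun✓ …(16 more)… 2102:Sat 2103:Sun✓ 2104:Tue✓ 2105:Wed 2106:Thu 2107:Fri 2108:Sun✓ 2109:Mon✓ 2110:Tue✓ 2111:Wed 2112:Fri 2113:Sat 2114:Sun✓ 2115:Mon✓ 2116:Wed
Years with five Tuesdays: 2074, 2075, 2080, 2081, 2085, 2086, 2087, 2091, 2092, 2096, 2097, 2098, 2103, 2104, 2108, 2109, 2110, 2114, 2115 → 19.

19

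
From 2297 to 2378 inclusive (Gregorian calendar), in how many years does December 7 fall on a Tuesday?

12

Track December 7's weekday year by year (advancing +1, or +2 across a Feb 29):
  2297: Tue ✓  2298: Wed (+1)  2299: Thu (+1)  2300: Fri (+1)  2301: Sat (+1)
  2302: Sun (+1)  2303: Mon (+1)  2304: Wed (+2)  2305: Thu (+1)  2306: Fri (+1)
  2307: Sat (+1)  2308: Mon (+2)  2309: Tue (+1) ✓  2310: Wed (+1)  … (54 more years) …
  2365: Tue (+1) ✓  2366: Wed (+1)  2367: Thu (+1)  2368: Sat (+2)  2369: Sun (+1)
  2370: Mon (+1)  2371: Tue (+1) ✓  2372: Thu (+2)  2373: Fri (+1)  2374: Sat (+1)
  2375: Sun (+1)  2376: Tue (+2) ✓  2377: Wed (+1)  2378: Thu (+1)
Tuesday years: 2297, 2309, 2315, 2320, 2326, 2337, 2343, 2348, 2354, 2365, 2371, 2376 — 12 in total.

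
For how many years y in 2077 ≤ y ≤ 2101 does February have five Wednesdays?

February has 28 days (29 in leap years); it has five Wednesdays when Wednesday falls among the first (month-length − 28) days — i.e. when February 1 is Wednesday in a leap year (never in a common year).
February 1 by year: 2077:Mon 2078:Tue 2079:Wed 2080:Thu 2081:Sat 2082:Sun 2083:Mon 2084:Tue 2085:Thu 2086:Fri 2087:Sat 2088:Sun 2089:Tue 2090:Wed 2091:Thu 2092:Fri 2093:Sun 2094:Mon 2095:Tue 2096:Wed✓ 2097:Fri 2098:Sat 2099:Sun 2100:Mon 2101:Tue
Years with five Wednesdays: 2096 → 1.

1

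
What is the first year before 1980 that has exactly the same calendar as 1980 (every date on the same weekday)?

1952

Two years share a calendar iff Jan 1 falls on the same weekday and both are leap or both are common. 1980: Jan 1 is Tuesday, leap year.
1979: Jan 1 Monday, common
1978: Jan 1 Sunday, common
1977: Jan 1 Saturday, common
1976: Jan 1 Thursday, leap
1975: Jan 1 Wednesday, common
1974: Jan 1 Tuesday, common
1973: Jan 1 Monday, common
1972: Jan 1 Saturday, leap
1971: Jan 1 Friday, common
1970: Jan 1 Thursday, common
1969: Jan 1 Wednesday, common
1968: Jan 1 Monday, leap
1967: Jan 1 Sunday, common
1966: Jan 1 Saturday, common
1965: Jan 1 Friday, common
1964: Jan 1 Wednesday, leap
1963: Jan 1 Tuesday, common
1962: Jan 1 Monday, common
1961: Jan 1 Sunday, common
1960: Jan 1 Friday, leap
1959: Jan 1 Thursday, common
1958: Jan 1 Wednesday, common
1957: Jan 1 Tuesday, common
1956: Jan 1 Sunday, leap
1955: Jan 1 Saturday, common
1954: Jan 1 Friday, common
1953: Jan 1 Thursday, common
1952: Jan 1 Tuesday, leap
1952 matches on both conditions.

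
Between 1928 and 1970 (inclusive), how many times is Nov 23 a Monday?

Track Nov 23's weekday year by year (advancing +1, or +2 across a Feb 29):
  1928: Fri  1929: Sat (+1)  1930: Sun (+1)  1931: Mon (+1) ✓  1932: Wed (+2)
  1933: Thu (+1)  1934: Fri (+1)  1935: Sat (+1)  1936: Mon (+2) ✓  1937: Tue (+1)
  1938: Wed (+1)  1939: Thu (+1)  1940: Sat (+2)  1941: Sun (+1)  … (15 more years) …
  1957: Sat (+1)  1958: Sun (+1)  1959: Mon (+1) ✓  1960: Wed (+2)  1961: Thu (+1)
  1962: Fri (+1)  1963: Sat (+1)  1964: Mon (+2) ✓  1965: Tue (+1)  1966: Wed (+1)
  1967: Thu (+1)  1968: Sat (+2)  1969: Sun (+1)  1970: Mon (+1) ✓
Monday years: 1931, 1936, 1942, 1953, 1959, 1964, 1970 — 7 in total.

7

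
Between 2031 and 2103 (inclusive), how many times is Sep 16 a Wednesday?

10

Track Sep 16's weekday year by year (advancing +1, or +2 across a Feb 29):
  2031: Tue  2032: Thu (+2)  2033: Fri (+1)  2034: Sat (+1)  2035: Sun (+1)
  2036: Tue (+2)  2037: Wed (+1) ✓  2038: Thu (+1)  2039: Fri (+1)  2040: Sun (+2)
  2041: Mon (+1)  2042: Tue (+1)  2043: Wed (+1) ✓  2044: Fri (+2)  … (45 more years) …
  2090: Sat (+1)  2091: Sun (+1)  2092: Tue (+2)  2093: Wed (+1) ✓  2094: Thu (+1)
  2095: Fri (+1)  2096: Sun (+2)  2097: Mon (+1)  2098: Tue (+1)  2099: Wed (+1) ✓
  2100: Thu (+1)  2101: Fri (+1)  2102: Sat (+1)  2103: Sun (+1)
Wednesday years: 2037, 2043, 2048, 2054, 2065, 2071, 2076, 2082, 2093, 2099 — 10 in total.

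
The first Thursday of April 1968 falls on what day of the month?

4

April 1, 1968 is a Monday, so the first Thursday is the 4th.
The first Thursday is 4 + 0 = 4.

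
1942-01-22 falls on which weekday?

Thursday

January 1, 1942 is a Thursday.
January 22 is day 22 of the year, i.e. 21 days after Jan 1.
21 mod 7 = 0, so advance 0 weekdays from Thursday: Thursday.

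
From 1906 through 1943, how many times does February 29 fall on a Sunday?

Leap years in 1906–1943: 9 of them.
Feb 29 weekday advances by 5 (mod 7) from one leap year to the next four years later (or differs when a century non-leap intervenes).
Leap-day weekdays: 1908:Sat 1912:Thu 1916:Tue 1920:Sun✓ 1924:Fri 1928:Wed 1932:Mon 1936:Sat 1940:Thu
Sunday: 1920 → 1.

1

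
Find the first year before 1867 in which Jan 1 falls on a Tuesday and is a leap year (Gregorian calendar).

1856

Jan 1 advances by 2 weekdays after a leap year and by 1 after a common year.
1867: Jan 1 is Tuesday.
1866: Monday
1865: Sunday
1864: Friday (leap)
1863: Thursday
1862: Wednesday
1861: Tuesday
1860: Sunday (leap)
1859: Saturday
1858: Friday
1857: Thursday
1856: Tuesday (leap)
1856 begins on a Tuesday and is a leap year.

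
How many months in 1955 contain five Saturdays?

5

A month of length L has five Saturdays iff its first Saturday is on day ≤ L−28 (so day 1–3 in a 31-day month, 1–2 in a 30-day month, day 1 in a leap February).
Checking each month of 1955: Jan starts Sat (31d) ✓; Feb starts Tue (28d); Mar starts Tue (31d); Apr starts Fri (30d) ✓; May starts Sun (31d); Jun starts Wed (30d); Jul starts Fri (31d) ✓; Aug starts Mon (31d); Sep starts Thu (30d); Oct starts Sat (31d) ✓; Nov starts Tue (30d); Dec starts Thu (31d) ✓.
Five-Saturday months: January, April, July, October, December → 5.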